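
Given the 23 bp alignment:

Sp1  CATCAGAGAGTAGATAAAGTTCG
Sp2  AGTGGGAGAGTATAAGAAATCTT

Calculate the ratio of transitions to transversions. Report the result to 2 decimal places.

1.20

Transitions are A↔G and C↔T; transversions are all other mismatches.
Transitions: 6. Transversions: 5.
R = 6/5 = 1.20.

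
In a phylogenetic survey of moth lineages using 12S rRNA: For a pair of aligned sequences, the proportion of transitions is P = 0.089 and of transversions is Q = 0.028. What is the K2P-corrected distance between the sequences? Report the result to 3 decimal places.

0.130

Under the Kimura two-parameter model, d = −½ ln(1 − 2P − Q) − ¼ ln(1 − 2Q).
1 − 2P − Q = 0.794, giving −½ ln(0.794) = 0.115336.
1 − 2Q = 0.944, giving −¼ ln(0.944) = 0.014407.
d = 0.115336 + 0.014407 = 0.129743.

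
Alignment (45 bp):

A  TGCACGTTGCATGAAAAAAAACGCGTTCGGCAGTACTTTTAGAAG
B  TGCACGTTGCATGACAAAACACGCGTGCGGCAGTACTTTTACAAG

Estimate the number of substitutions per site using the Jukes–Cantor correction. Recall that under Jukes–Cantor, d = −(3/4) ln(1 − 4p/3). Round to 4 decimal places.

The sequences differ at 4 of 45 sites (15, 20, 27, 42), so p = 4/45 ≈ 0.088889.
d = −(3/4) ln(1 − 4p/3) = −0.75 ln(1 − 0.118519) = −0.75 ln(0.881481)
  = −0.75 × (-0.126152) = 0.094614 substitutions/site.

0.0946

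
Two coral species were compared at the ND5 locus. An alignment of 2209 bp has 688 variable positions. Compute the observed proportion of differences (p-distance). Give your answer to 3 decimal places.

p = 688/2209 = 0.311453… ≈ 0.311 (to 3 d.p.).

0.311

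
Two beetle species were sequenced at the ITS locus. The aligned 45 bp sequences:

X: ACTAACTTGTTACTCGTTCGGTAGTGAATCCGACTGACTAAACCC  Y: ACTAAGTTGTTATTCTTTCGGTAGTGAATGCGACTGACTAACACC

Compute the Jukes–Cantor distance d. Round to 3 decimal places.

0.147

The sequences differ at 6 of 45 sites (6, 13, 16, 30, 42, 43), so p = 6/45 ≈ 0.133333.
d = −(3/4) ln(1 − 4p/3) = −0.75 ln(1 − 0.177777) = −0.75 ln(0.822223)
  = −0.75 × (-0.195744) = 0.146808 substitutions/site.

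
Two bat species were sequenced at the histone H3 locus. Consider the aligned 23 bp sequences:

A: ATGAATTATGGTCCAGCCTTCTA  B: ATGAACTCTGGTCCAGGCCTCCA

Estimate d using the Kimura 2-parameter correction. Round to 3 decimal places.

Of 23 sites, 3 differences are transitions and 2 are transversions, so P = 3/23 ≈ 0.130435 and Q = 2/23 ≈ 0.086957.
Under the Kimura two-parameter model, d = −½ ln(1 − 2P − Q) − ¼ ln(1 − 2Q).
1 − 2P − Q = 0.652173, giving −½ ln(0.652173) = 0.213723.
1 − 2Q = 0.826086, giving −¼ ln(0.826086) = 0.047764.
d = 0.213723 + 0.047764 = 0.261487.

0.261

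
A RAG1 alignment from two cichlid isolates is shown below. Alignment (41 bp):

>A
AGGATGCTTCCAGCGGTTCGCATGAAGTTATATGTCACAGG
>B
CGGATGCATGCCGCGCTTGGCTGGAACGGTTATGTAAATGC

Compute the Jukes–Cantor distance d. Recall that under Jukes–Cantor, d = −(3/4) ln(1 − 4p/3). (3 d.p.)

The sequences differ at 16 of 41 sites, so p = 16/41 ≈ 0.390244.
d = −(3/4) ln(1 − 4p/3) = −0.75 ln(1 − 0.520325) = −0.75 ln(0.479675)
  = −0.75 × (-0.734646) = 0.550985 substitutions/site.

0.551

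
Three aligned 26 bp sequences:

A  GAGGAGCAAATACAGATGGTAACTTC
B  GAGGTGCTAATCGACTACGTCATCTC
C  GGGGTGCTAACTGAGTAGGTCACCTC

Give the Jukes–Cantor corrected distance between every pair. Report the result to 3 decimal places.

A–B: 11/26 sites differ → p ≈ 0.423077, d = −0.75 ln(1 − 0.564103) = 0.622762 ≈ 0.623.
A–C: 10/26 sites differ → p ≈ 0.384615, d = −0.75 ln(1 − 0.51282) = 0.539341 ≈ 0.539.
B–C: 6/26 sites differ → p ≈ 0.230769, d = −0.75 ln(1 − 0.307692) = 0.275793 ≈ 0.276.

d(A,B) = 0.623, d(A,C) = 0.539, d(B,C) = 0.276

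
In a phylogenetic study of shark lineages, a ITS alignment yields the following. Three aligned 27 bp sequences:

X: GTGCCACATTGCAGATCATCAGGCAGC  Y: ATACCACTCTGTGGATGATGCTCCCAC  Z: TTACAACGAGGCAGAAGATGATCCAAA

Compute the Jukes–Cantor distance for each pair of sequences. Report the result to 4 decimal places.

d(X,Y) = 0.7704, d(X,Z) = 0.7704, d(Y,Z) = 0.5876

X–Y: 13/27 sites differ → p ≈ 0.481481, d = −0.75 ln(1 − 0.641975) = 0.770364 ≈ 0.7704.
X–Z: 13/27 sites differ → p ≈ 0.481481, d = −0.75 ln(1 − 0.641975) = 0.770364 ≈ 0.7704.
Y–Z: 11/27 sites differ → p ≈ 0.407407, d = −0.75 ln(1 − 0.543209) = 0.587647 ≈ 0.5876.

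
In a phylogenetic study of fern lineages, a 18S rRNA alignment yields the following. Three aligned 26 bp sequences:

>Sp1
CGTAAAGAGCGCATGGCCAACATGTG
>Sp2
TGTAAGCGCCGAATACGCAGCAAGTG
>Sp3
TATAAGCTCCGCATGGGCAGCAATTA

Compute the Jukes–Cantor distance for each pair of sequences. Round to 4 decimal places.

d(Sp1,Sp2) = 0.6228, d(Sp1,Sp3) = 0.6228, d(Sp2,Sp3) = 0.3335

Sp1–Sp2: 11/26 sites differ → p ≈ 0.423077, d = −0.75 ln(1 − 0.564103) = 0.622762 ≈ 0.6228.
Sp1–Sp3: 11/26 sites differ → p ≈ 0.423077, d = −0.75 ln(1 − 0.564103) = 0.622762 ≈ 0.6228.
Sp2–Sp3: 7/26 sites differ → p ≈ 0.269231, d = −0.75 ln(1 − 0.358975) = 0.333515 ≈ 0.3335.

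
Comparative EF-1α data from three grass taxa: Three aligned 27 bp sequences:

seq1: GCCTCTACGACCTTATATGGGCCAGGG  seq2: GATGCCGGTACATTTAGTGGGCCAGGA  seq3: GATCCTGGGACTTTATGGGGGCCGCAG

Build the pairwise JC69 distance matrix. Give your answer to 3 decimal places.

seq1–seq2: 12/27 sites differ → p ≈ 0.444444, d = −0.75 ln(1 − 0.592592) = 0.673455 ≈ 0.673.
seq1–seq3: 11/27 sites differ → p ≈ 0.407407, d = −0.75 ln(1 − 0.543209) = 0.587647 ≈ 0.588.
seq2–seq3: 11/27 sites differ → p ≈ 0.407407, d = −0.75 ln(1 − 0.543209) = 0.587647 ≈ 0.588.

d(seq1,seq2) = 0.673, d(seq1,seq3) = 0.588, d(seq2,seq3) = 0.588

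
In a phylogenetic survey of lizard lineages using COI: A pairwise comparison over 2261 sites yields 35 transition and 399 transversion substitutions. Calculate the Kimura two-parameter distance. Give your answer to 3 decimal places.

P = 35/2261 ≈ 0.01548 and Q = 399/2261 ≈ 0.176471.
Under the Kimura two-parameter model, d = −½ ln(1 − 2P − Q) − ¼ ln(1 − 2Q).
1 − 2P − Q = 0.792569, giving −½ ln(0.792569) = 0.116238.
1 − 2Q = 0.647058, giving −¼ ln(0.647058) = 0.108830.
d = 0.116238 + 0.108830 = 0.225068.

0.225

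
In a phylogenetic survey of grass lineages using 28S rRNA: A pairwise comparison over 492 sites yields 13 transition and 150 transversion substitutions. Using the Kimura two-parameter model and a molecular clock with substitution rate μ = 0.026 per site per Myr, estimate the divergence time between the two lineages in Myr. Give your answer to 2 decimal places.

P = 13/492 ≈ 0.026423 and Q = 150/492 ≈ 0.304878.
Under the Kimura two-parameter model, d = −½ ln(1 − 2P − Q) − ¼ ln(1 − 2Q).
1 − 2P − Q = 0.642276, giving −½ ln(0.642276) = 0.221369.
1 − 2Q = 0.390244, giving −¼ ln(0.390244) = 0.235246.
d = 0.221369 + 0.235246 = 0.456615.
Under a molecular clock d = 2μt, so t = d/(2μ) = 0.456615 / (2 × 0.026) = 8.78 Myr.

8.78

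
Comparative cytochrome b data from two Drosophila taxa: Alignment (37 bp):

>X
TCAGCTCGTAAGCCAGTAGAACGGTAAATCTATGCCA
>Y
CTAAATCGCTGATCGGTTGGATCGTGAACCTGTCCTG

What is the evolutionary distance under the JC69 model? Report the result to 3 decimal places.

The sequences differ at 20 of 37 sites, so p = 20/37 ≈ 0.540541.
d = −(3/4) ln(1 − 4p/3) = −0.75 ln(1 − 0.720721) = −0.75 ln(0.279279)
  = −0.75 × (-1.275544) = 0.956658 substitutions/site.

0.957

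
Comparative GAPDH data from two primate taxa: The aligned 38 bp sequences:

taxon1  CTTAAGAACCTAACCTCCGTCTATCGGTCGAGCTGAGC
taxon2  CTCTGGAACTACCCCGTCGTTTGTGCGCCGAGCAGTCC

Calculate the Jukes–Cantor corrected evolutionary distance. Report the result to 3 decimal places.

0.681

The sequences differ at 17 of 38 sites, so p = 17/38 ≈ 0.447368.
d = −(3/4) ln(1 − 4p/3) = −0.75 ln(1 − 0.596491) = −0.75 ln(0.403509)
  = −0.75 × (-0.907556) = 0.680667 substitutions/site.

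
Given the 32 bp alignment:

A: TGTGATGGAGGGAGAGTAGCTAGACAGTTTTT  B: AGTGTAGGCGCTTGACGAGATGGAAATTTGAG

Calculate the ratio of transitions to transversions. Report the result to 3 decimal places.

0.067

Transitions are A↔G and C↔T; transversions are all other mismatches.
Transitions: 1. Transversions: 15.
R = 1/15 = 0.066666… ≈ 0.067 (to 3 d.p.).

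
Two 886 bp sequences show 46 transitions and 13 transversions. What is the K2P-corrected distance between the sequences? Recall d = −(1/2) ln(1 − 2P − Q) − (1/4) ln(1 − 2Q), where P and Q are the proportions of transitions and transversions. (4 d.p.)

P = 46/886 ≈ 0.051919 and Q = 13/886 ≈ 0.014673.
Under the Kimura two-parameter model, d = −½ ln(1 − 2P − Q) − ¼ ln(1 − 2Q).
1 − 2P − Q = 0.881489, giving −½ ln(0.881489) = 0.063071.
1 − 2Q = 0.970654, giving −¼ ln(0.970654) = 0.007446.
d = 0.063071 + 0.007446 = 0.070517.

0.0705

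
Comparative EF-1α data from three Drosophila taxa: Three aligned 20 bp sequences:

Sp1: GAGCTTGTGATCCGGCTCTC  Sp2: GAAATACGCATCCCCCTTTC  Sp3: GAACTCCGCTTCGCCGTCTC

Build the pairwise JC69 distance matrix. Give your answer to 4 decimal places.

d(Sp1,Sp2) = 0.6872, d(Sp1,Sp3) = 0.8240, d(Sp2,Sp3) = 0.3831

Sp1–Sp2: 9/20 sites differ → p = 0.45, d = −0.75 ln(1 − 0.6) = 0.687218 ≈ 0.6872.
Sp1–Sp3: 10/20 sites differ → p = 0.5, d = −0.75 ln(1 − 0.666667) = 0.823960 ≈ 0.8240.
Sp2–Sp3: 6/20 sites differ → p = 0.3, d = −0.75 ln(1 − 0.4) = 0.383119 ≈ 0.3831.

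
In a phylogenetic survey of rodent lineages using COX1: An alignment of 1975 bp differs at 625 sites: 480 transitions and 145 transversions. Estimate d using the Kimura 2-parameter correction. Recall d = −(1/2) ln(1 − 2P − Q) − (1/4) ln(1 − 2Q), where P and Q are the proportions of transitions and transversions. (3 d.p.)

P = 480/1975 ≈ 0.243038 and Q = 145/1975 ≈ 0.073418.
Under the Kimura two-parameter model, d = −½ ln(1 − 2P − Q) − ¼ ln(1 − 2Q).
1 − 2P − Q = 0.440506, giving −½ ln(0.440506) = 0.409916.
1 − 2Q = 0.853164, giving −¼ ln(0.853164) = 0.039701.
d = 0.409916 + 0.039701 = 0.449617.

0.450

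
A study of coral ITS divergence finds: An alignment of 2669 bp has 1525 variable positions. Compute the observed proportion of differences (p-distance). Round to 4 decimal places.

p = 1525/2669 = 0.571375… ≈ 0.5714 (to 4 d.p.).

0.5714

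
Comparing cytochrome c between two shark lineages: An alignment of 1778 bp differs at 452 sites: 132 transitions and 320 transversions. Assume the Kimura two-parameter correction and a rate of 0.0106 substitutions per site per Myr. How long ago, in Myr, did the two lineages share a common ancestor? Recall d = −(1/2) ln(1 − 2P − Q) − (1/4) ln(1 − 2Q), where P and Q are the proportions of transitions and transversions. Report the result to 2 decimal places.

14.65

P = 132/1778 ≈ 0.074241 and Q = 320/1778 ≈ 0.179978.
Under the Kimura two-parameter model, d = −½ ln(1 − 2P − Q) − ¼ ln(1 − 2Q).
1 − 2P − Q = 0.67154, giving −½ ln(0.67154) = 0.199091.
1 − 2Q = 0.640044, giving −¼ ln(0.640044) = 0.111555.
d = 0.199091 + 0.111555 = 0.310646.
Under a molecular clock d = 2μt, so t = d/(2μ) = 0.310646 / (2 × 0.0106) = 14.65 Myr.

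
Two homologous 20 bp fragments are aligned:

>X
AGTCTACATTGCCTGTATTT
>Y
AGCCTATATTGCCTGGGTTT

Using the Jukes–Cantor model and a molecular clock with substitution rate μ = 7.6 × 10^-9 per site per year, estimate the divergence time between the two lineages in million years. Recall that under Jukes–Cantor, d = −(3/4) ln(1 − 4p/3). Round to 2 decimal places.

The sequences differ at 4 of 20 sites (3, 7, 16, 17), so p = 4/20 = 0.2.
d = −(3/4) ln(1 − 4p/3) = −0.75 ln(1 − 0.266667) = −0.75 ln(0.733333)
  = −0.75 × (-0.310155) = 0.232616 substitutions/site.
Under a molecular clock d = 2μt, so t = d/(2μ) = 0.232616 / (2 × 7.6 × 10^-9) = 15.30 million years.

15.30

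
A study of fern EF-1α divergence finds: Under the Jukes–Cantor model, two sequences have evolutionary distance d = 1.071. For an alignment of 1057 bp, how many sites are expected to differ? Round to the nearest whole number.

Invert JC69: p = (3/4)(1 − e^(−4d/3)) = 0.75 × (1 − e^(-1.428)) = 0.75 × (1 − 0.239788) = 0.570159.
Expected differing sites = pL ≈ 0.570159 × 1057 = 602.658063 ≈ 603.

603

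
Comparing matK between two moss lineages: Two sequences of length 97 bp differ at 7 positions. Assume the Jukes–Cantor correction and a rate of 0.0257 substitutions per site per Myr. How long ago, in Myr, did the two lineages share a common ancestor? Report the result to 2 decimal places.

1.48

p = 7/97 ≈ 0.072165.
d = −(3/4) ln(1 − 4p/3) = −0.75 ln(1 − 0.09622) = −0.75 ln(0.90378)
  = −0.75 × (-0.101169) = 0.075877 substitutions/site.
Under a molecular clock d = 2μt, so t = d/(2μ) = 0.075877 / (2 × 0.0257) = 1.48 Myr.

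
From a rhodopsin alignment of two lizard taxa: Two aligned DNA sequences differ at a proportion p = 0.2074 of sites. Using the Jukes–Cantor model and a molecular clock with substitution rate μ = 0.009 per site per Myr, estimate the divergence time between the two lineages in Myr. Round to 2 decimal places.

d = −(3/4) ln(1 − 4p/3) = −0.75 ln(1 − 0.276533) = −0.75 ln(0.723467)
  = −0.75 × (-0.323700) = 0.242775 substitutions/site.
Under a molecular clock d = 2μt, so t = d/(2μ) = 0.242775 / (2 × 0.009) = 13.49 Myr.

13.49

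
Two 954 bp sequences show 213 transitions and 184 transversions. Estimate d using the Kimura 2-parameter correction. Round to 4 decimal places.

P = 213/954 ≈ 0.22327 and Q = 184/954 ≈ 0.192872.
Under the Kimura two-parameter model, d = −½ ln(1 − 2P − Q) − ¼ ln(1 − 2Q).
1 − 2P − Q = 0.360588, giving −½ ln(0.360588) = 0.510010.
1 − 2Q = 0.614256, giving −¼ ln(0.614256) = 0.121836.
d = 0.510010 + 0.121836 = 0.631846.

0.6318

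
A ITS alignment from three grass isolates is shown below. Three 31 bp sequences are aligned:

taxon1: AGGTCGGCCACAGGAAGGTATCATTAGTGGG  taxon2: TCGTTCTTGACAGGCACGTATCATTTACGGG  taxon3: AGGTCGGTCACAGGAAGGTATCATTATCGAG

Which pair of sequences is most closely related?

taxon1 and taxon3

taxon1–taxon2: 12/31 differ, p = 0.387, d = 0.544.
taxon1–taxon3: 4/31 differ, p = 0.129, d = 0.142.
taxon2–taxon3: 11/31 differ, p = 0.355, d = 0.481.
The smallest distance is between taxon1 and taxon3.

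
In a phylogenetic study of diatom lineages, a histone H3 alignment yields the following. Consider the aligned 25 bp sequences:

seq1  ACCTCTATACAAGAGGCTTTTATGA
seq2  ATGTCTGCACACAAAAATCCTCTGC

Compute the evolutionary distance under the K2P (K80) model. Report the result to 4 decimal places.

1.0440

Of 25 sites, 8 differences are transitions and 5 are transversions, so P = 8/25 = 0.32 and Q = 5/25 = 0.2.
Under the Kimura two-parameter model, d = −½ ln(1 − 2P − Q) − ¼ ln(1 − 2Q).
1 − 2P − Q = 0.16, giving −½ ln(0.16) = 0.916291.
1 − 2Q = 0.6, giving −¼ ln(0.6) = 0.127706.
d = 0.916291 + 0.127706 = 1.043997.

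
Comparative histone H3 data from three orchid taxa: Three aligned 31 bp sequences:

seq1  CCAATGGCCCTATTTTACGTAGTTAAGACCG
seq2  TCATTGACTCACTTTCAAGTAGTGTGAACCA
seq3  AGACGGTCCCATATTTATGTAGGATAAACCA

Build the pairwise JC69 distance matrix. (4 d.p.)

seq1–seq2: 13/31 sites differ → p ≈ 0.419355, d = −0.75 ln(1 − 0.55914) = 0.614271 ≈ 0.6143.
seq1–seq3: 14/31 sites differ → p ≈ 0.451613, d = −0.75 ln(1 − 0.602151) = 0.691262 ≈ 0.6913.
seq2–seq3: 13/31 sites differ → p ≈ 0.419355, d = −0.75 ln(1 − 0.55914) = 0.614271 ≈ 0.6143.

d(seq1,seq2) = 0.6143, d(seq1,seq3) = 0.6913, d(seq2,seq3) = 0.6143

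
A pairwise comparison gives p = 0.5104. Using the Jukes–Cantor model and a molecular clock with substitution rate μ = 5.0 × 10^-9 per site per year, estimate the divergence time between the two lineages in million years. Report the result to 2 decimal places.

d = −(3/4) ln(1 − 4p/3) = −0.75 ln(1 − 0.680533) = −0.75 ln(0.319467)
  = −0.75 × (-1.141101) = 0.855826 substitutions/site.
Under a molecular clock d = 2μt, so t = d/(2μ) = 0.855826 / (2 × 5.0 × 10^-9) = 85.58 million years.

85.58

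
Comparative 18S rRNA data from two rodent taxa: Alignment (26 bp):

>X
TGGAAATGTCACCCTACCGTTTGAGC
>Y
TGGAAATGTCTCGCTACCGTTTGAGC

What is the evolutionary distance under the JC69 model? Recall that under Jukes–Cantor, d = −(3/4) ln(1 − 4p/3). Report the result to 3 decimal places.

The sequences differ at 2 of 26 sites (11, 13), so p = 2/26 ≈ 0.076923.
d = −(3/4) ln(1 − 4p/3) = −0.75 ln(1 − 0.102564) = −0.75 ln(0.897436)
  = −0.75 × (-0.108213) = 0.081160 substitutions/site.

0.081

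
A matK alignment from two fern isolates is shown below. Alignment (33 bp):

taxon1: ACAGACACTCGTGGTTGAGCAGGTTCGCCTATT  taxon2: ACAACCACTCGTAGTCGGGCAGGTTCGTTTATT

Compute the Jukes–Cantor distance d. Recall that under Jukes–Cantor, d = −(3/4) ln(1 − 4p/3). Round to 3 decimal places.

0.249

The sequences differ at 7 of 33 sites (4, 5, 13, 16, 18, 28, 29), so p = 7/33 ≈ 0.212121.
d = −(3/4) ln(1 − 4p/3) = −0.75 ln(1 − 0.282828) = −0.75 ln(0.717172)
  = −0.75 × (-0.332440) = 0.249330 substitutions/site.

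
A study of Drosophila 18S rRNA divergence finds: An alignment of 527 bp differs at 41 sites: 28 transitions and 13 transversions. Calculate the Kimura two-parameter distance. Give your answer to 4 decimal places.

P = 28/527 ≈ 0.053131 and Q = 13/527 ≈ 0.024668.
Under the Kimura two-parameter model, d = −½ ln(1 − 2P − Q) − ¼ ln(1 − 2Q).
1 − 2P − Q = 0.86907, giving −½ ln(0.86907) = 0.070166.
1 − 2Q = 0.950664, giving −¼ ln(0.950664) = 0.012649.
d = 0.070166 + 0.012649 = 0.082815.

0.0828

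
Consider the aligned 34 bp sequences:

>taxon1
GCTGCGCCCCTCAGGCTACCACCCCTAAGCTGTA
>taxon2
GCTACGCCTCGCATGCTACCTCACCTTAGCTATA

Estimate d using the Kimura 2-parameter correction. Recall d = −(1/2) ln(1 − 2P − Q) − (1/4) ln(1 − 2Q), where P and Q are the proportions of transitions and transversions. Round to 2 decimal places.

Of 34 sites, 3 differences are transitions and 5 are transversions, so P = 3/34 ≈ 0.088235 and Q = 5/34 ≈ 0.147059.
Under the Kimura two-parameter model, d = −½ ln(1 − 2P − Q) − ¼ ln(1 − 2Q).
1 − 2P − Q = 0.676471, giving −½ ln(0.676471) = 0.195433.
1 − 2Q = 0.705882, giving −¼ ln(0.705882) = 0.087077.
d = 0.195433 + 0.087077 = 0.282510.

0.28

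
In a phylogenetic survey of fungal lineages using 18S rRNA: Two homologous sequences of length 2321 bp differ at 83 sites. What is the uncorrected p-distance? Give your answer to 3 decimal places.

p = 83/2321 = 0.035760… ≈ 0.036 (to 3 d.p.).

0.036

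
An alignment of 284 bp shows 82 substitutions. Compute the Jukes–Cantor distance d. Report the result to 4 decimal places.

p = 82/284 ≈ 0.288732.
d = −(3/4) ln(1 − 4p/3) = −0.75 ln(1 − 0.384976) = −0.75 ln(0.615024)
  = −0.75 × (-0.486094) = 0.364571 substitutions/site.

0.3646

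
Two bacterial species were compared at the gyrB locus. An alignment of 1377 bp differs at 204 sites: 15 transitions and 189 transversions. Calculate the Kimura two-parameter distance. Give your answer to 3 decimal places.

P = 15/1377 ≈ 0.010893 and Q = 189/1377 ≈ 0.137255.
Under the Kimura two-parameter model, d = −½ ln(1 − 2P − Q) − ¼ ln(1 − 2Q).
1 − 2P − Q = 0.840959, giving −½ ln(0.840959) = 0.086606.
1 − 2Q = 0.72549, giving −¼ ln(0.72549) = 0.080227.
d = 0.086606 + 0.080227 = 0.166833.

0.167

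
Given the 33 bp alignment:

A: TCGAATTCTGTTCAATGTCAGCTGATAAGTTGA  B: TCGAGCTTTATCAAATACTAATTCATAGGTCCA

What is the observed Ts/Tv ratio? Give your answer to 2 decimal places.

4.00

Transitions are A↔G and C↔T; transversions are all other mismatches.
Transitions: 12. Transversions: 3.
R = 12/3 = 4.00.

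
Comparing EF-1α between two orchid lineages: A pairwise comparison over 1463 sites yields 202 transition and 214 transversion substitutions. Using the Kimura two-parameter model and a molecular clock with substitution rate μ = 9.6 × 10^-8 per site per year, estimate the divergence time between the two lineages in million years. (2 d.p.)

P = 202/1463 ≈ 0.138072 and Q = 214/1463 ≈ 0.146275.
Under the Kimura two-parameter model, d = −½ ln(1 − 2P − Q) − ¼ ln(1 − 2Q).
1 − 2P − Q = 0.577581, giving −½ ln(0.577581) = 0.274453.
1 − 2Q = 0.70745, giving −¼ ln(0.70745) = 0.086522.
d = 0.274453 + 0.086522 = 0.360975.
Under a molecular clock d = 2μt, so t = d/(2μ) = 0.360975 / (2 × 9.6 × 10^-8) = 1.88 million years.

1.88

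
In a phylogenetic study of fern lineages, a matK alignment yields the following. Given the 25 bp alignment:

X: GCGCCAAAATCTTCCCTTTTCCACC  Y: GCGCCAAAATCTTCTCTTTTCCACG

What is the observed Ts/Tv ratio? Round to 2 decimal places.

Transitions are A↔G and C↔T; transversions are all other mismatches.
Transitions: 1. Transversions: 1.
R = 1/1 = 1.00.

1.00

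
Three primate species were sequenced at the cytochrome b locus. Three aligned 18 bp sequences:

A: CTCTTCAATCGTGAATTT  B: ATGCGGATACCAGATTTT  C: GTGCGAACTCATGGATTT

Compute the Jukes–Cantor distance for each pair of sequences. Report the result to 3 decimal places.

d(A,B) = 1.012, d(A,C) = 0.673, d(B,C) = 0.673

A–B: 10/18 sites differ → p ≈ 0.555556, d = −0.75 ln(1 − 0.740741) = 1.012446 ≈ 1.012.
A–C: 8/18 sites differ → p ≈ 0.444444, d = −0.75 ln(1 − 0.592592) = 0.673455 ≈ 0.673.
B–C: 8/18 sites differ → p ≈ 0.444444, d = −0.75 ln(1 − 0.592592) = 0.673455 ≈ 0.673.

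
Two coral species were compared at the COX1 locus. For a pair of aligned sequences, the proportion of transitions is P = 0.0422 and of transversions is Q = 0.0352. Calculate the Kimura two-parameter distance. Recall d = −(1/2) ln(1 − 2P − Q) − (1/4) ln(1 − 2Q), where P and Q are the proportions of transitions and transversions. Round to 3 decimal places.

Under the Kimura two-parameter model, d = −½ ln(1 − 2P − Q) − ¼ ln(1 − 2Q).
1 − 2P − Q = 0.8804, giving −½ ln(0.8804) = 0.063689.
1 − 2Q = 0.9296, giving −¼ ln(0.9296) = 0.018250.
d = 0.063689 + 0.018250 = 0.081939.

0.082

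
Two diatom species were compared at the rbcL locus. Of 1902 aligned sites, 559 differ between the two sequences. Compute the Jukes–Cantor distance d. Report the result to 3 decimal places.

p = 559/1902 ≈ 0.293901.
d = −(3/4) ln(1 − 4p/3) = −0.75 ln(1 − 0.391868) = −0.75 ln(0.608132)
  = −0.75 × (-0.497363) = 0.373022 substitutions/site.

0.373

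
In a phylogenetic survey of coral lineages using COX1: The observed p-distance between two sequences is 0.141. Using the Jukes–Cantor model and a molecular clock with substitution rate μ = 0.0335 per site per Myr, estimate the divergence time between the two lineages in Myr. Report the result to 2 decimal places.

d = −(3/4) ln(1 − 4p/3) = −0.75 ln(1 − 0.188) = −0.75 ln(0.812)
  = −0.75 × (-0.208255) = 0.156191 substitutions/site.
Under a molecular clock d = 2μt, so t = d/(2μ) = 0.156191 / (2 × 0.0335) = 2.33 Myr.

2.33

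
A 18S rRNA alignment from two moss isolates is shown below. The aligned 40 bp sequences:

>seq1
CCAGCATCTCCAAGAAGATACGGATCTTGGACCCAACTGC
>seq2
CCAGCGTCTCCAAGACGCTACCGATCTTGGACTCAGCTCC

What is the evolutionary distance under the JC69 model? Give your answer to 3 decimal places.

The sequences differ at 7 of 40 sites (6, 16, 18, 22, 33, 36, 39), so p = 7/40 = 0.175.
d = −(3/4) ln(1 − 4p/3) = −0.75 ln(1 − 0.233333) = −0.75 ln(0.766667)
  = −0.75 × (-0.265703) = 0.199277 substitutions/site.

0.199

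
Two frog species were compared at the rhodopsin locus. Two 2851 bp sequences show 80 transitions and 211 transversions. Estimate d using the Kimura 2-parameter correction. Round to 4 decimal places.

0.1098

P = 80/2851 ≈ 0.02806 and Q = 211/2851 ≈ 0.074009.
Under the Kimura two-parameter model, d = −½ ln(1 − 2P − Q) − ¼ ln(1 − 2Q).
1 − 2P − Q = 0.869871, giving −½ ln(0.869871) = 0.069705.
1 − 2Q = 0.851982, giving −¼ ln(0.851982) = 0.040047.
d = 0.069705 + 0.040047 = 0.109752.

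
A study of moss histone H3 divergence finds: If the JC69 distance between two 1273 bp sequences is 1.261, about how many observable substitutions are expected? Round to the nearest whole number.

777

Invert JC69: p = (3/4)(1 − e^(−4d/3)) = 0.75 × (1 − e^(-1.681333)) = 0.75 × (1 − 0.186126) = 0.610406.
Expected differing sites = pL ≈ 0.610406 × 1273 = 777.046838 ≈ 777.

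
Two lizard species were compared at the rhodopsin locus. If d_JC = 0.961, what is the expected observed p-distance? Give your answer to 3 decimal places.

0.542

p = (3/4)(1 − e^(−4d/3)) = 0.75 × (1 − e^(-1.281333)) = 0.75 × (1 − 0.277667) = 0.541750.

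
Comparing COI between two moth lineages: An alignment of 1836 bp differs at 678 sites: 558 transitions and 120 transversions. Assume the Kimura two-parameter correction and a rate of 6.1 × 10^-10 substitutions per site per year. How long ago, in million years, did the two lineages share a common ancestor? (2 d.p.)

P = 558/1836 ≈ 0.303922 and Q = 120/1836 ≈ 0.065359.
Under the Kimura two-parameter model, d = −½ ln(1 − 2P − Q) − ¼ ln(1 − 2Q).
1 − 2P − Q = 0.326797, giving −½ ln(0.326797) = 0.559208.
1 − 2Q = 0.869282, giving −¼ ln(0.869282) = 0.035022.
d = 0.559208 + 0.035022 = 0.594230.
Under a molecular clock d = 2μt, so t = d/(2μ) = 0.594230 / (2 × 6.1 × 10^-10) = 487.07 million years.

487.07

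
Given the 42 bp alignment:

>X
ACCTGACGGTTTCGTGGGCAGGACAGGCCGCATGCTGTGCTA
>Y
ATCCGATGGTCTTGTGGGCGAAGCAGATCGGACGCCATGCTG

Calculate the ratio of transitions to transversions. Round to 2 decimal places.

Transitions are A↔G and C↔T; transversions are all other mismatches.
Transitions: 15. Transversions: 1.
R = 15/1 = 15.00.

15.00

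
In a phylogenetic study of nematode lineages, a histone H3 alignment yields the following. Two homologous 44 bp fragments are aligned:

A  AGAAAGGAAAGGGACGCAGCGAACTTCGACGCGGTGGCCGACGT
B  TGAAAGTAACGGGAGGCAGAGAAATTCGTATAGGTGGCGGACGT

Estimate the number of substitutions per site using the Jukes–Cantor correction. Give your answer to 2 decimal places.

0.30

The sequences differ at 11 of 44 sites, so p = 11/44 = 0.25.
d = −(3/4) ln(1 − 4p/3) = −0.75 ln(1 − 0.333333) = −0.75 ln(0.666667)
  = −0.75 × (-0.405465) = 0.304099 substitutions/site.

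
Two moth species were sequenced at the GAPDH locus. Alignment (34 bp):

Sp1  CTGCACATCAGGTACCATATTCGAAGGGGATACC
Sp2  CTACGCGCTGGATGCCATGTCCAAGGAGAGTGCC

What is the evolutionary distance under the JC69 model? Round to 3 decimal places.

0.741

The sequences differ at 16 of 34 sites, so p = 16/34 ≈ 0.470588.
d = −(3/4) ln(1 − 4p/3) = −0.75 ln(1 − 0.627451) = −0.75 ln(0.372549)
  = −0.75 × (-0.987387) = 0.740540 substitutions/site.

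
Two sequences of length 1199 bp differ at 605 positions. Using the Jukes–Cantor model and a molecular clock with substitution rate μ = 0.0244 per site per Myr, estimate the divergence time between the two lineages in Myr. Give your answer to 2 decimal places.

p = 605/1199 ≈ 0.504587.
d = −(3/4) ln(1 − 4p/3) = −0.75 ln(1 − 0.672783) = −0.75 ln(0.327217)
  = −0.75 × (-1.117132) = 0.837849 substitutions/site.
Under a molecular clock d = 2μt, so t = d/(2μ) = 0.837849 / (2 × 0.0244) = 17.17 Myr.

17.17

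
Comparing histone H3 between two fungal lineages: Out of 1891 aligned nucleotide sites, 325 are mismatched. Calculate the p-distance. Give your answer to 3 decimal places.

0.172

p = 325/1891 = 0.171866… ≈ 0.172 (to 3 d.p.).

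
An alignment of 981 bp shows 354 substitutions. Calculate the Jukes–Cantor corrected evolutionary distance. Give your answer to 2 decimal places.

p = 354/981 ≈ 0.360856.
d = −(3/4) ln(1 − 4p/3) = −0.75 ln(1 − 0.481141) = −0.75 ln(0.518859)
  = −0.75 × (-0.656123) = 0.492092 substitutions/site.

0.49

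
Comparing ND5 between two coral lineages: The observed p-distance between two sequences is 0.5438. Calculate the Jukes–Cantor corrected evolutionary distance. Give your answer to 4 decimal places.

d = −(3/4) ln(1 − 4p/3) = −0.75 ln(1 − 0.725067) = −0.75 ln(0.274933)
  = −0.75 × (-1.291228) = 0.968421 substitutions/site.

0.9684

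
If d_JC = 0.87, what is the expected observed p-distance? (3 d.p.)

p = (3/4)(1 − e^(−4d/3)) = 0.75 × (1 − e^(-1.16)) = 0.75 × (1 − 0.313486) = 0.514886.

0.515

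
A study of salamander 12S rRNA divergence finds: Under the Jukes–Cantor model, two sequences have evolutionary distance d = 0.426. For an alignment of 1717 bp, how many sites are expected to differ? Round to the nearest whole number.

Invert JC69: p = (3/4)(1 − e^(−4d/3)) = 0.75 × (1 − e^(-0.568)) = 0.75 × (1 − 0.566658) = 0.325007.
Expected differing sites = pL ≈ 0.325007 × 1717 = 558.037019 ≈ 558.

558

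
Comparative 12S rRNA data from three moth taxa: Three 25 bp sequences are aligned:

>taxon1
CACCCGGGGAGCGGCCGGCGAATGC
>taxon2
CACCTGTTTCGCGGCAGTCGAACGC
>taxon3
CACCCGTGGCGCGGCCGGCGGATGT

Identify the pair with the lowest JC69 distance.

taxon1–taxon2: 8/25 differ, p = 0.320, d = 0.417.
taxon1–taxon3: 4/25 differ, p = 0.160, d = 0.180.
taxon2–taxon3: 8/25 differ, p = 0.320, d = 0.417.
The smallest distance is between taxon1 and taxon3.

taxon1 and taxon3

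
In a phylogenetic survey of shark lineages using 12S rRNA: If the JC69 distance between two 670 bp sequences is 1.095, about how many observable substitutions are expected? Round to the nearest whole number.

386

Invert JC69: p = (3/4)(1 − e^(−4d/3)) = 0.75 × (1 − e^(-1.46)) = 0.75 × (1 − 0.232236) = 0.575823.
Expected differing sites = pL ≈ 0.575823 × 670 = 385.80141 ≈ 386.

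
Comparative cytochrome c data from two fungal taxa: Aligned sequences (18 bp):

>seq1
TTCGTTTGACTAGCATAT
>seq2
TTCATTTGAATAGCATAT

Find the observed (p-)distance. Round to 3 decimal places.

The sequences differ at 2 of 18 positions (sites 4, 10).
p = 2/18 = 0.111111… ≈ 0.111 (to 3 d.p.).

0.111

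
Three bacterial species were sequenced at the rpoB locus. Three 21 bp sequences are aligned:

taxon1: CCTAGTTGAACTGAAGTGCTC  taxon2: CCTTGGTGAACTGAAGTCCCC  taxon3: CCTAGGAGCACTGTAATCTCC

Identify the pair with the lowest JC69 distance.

taxon1 and taxon2

taxon1–taxon2: 4/21 differ, p = 0.190, d = 0.220.
taxon1–taxon3: 8/21 differ, p = 0.381, d = 0.532.
taxon2–taxon3: 6/21 differ, p = 0.286, d = 0.360.
The smallest distance is between taxon1 and taxon2.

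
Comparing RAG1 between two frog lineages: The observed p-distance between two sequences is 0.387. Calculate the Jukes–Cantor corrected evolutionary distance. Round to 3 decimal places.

0.544

d = −(3/4) ln(1 − 4p/3) = −0.75 ln(1 − 0.516) = −0.75 ln(0.484)
  = −0.75 × (-0.725670) = 0.544253 substitutions/site.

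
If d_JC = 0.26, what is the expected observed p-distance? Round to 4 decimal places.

p = (3/4)(1 − e^(−4d/3)) = 0.75 × (1 − e^(-0.346667)) = 0.75 × (1 − 0.707041) = 0.219719.

0.2197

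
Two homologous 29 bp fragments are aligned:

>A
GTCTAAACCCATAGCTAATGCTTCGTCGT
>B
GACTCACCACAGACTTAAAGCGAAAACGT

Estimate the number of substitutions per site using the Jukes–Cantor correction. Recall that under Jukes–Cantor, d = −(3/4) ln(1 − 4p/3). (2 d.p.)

The sequences differ at 13 of 29 sites, so p = 13/29 ≈ 0.448276.
d = −(3/4) ln(1 − 4p/3) = −0.75 ln(1 − 0.597701) = −0.75 ln(0.402299)
  = −0.75 × (-0.910560) = 0.682920 substitutions/site.

0.68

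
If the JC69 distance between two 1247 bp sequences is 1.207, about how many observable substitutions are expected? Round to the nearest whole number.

748

Invert JC69: p = (3/4)(1 − e^(−4d/3)) = 0.75 × (1 − e^(-1.609333)) = 0.75 × (1 − 0.200021) = 0.599984.
Expected differing sites = pL ≈ 0.599984 × 1247 = 748.180048 ≈ 748.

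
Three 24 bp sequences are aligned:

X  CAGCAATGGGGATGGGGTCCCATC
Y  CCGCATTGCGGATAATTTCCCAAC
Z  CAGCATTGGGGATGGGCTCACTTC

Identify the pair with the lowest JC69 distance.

X and Z

X–Y: 8/24 differ, p = 0.333, d = 0.441.
X–Z: 4/24 differ, p = 0.167, d = 0.188.
Y–Z: 9/24 differ, p = 0.375, d = 0.520.
The smallest distance is between X and Z.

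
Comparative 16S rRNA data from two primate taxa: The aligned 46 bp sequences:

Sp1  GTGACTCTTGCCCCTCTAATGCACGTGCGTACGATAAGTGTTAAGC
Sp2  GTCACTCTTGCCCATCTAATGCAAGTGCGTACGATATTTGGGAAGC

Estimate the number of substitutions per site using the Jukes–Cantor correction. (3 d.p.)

The sequences differ at 7 of 46 sites (3, 14, 24, 37, 38, 41, 42), so p = 7/46 ≈ 0.152174.
d = −(3/4) ln(1 − 4p/3) = −0.75 ln(1 − 0.202899) = −0.75 ln(0.797101)
  = −0.75 × (-0.226774) = 0.170081 substitutions/site.

0.170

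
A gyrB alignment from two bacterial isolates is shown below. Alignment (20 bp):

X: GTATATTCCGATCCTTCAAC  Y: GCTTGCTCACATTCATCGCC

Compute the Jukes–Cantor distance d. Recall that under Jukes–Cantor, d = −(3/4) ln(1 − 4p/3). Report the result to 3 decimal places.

The sequences differ at 10 of 20 sites (2, 3, 5, 6, 9, 10, 13, 15, 18, 19), so p = 10/20 = 0.5.
d = −(3/4) ln(1 − 4p/3) = −0.75 ln(1 − 0.666667) = −0.75 ln(0.333333)
  = −0.75 × (-1.098613) = 0.823960 substitutions/site.

0.824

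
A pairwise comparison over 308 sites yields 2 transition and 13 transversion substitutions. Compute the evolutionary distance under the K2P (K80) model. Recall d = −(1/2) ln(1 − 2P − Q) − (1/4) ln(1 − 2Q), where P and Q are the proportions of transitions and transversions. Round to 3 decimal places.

0.050

P = 2/308 ≈ 0.006494 and Q = 13/308 ≈ 0.042208.
Under the Kimura two-parameter model, d = −½ ln(1 − 2P − Q) − ¼ ln(1 − 2Q).
1 − 2P − Q = 0.944804, giving −½ ln(0.944804) = 0.028389.
1 − 2Q = 0.915584, giving −¼ ln(0.915584) = 0.022048.
d = 0.028389 + 0.022048 = 0.050437.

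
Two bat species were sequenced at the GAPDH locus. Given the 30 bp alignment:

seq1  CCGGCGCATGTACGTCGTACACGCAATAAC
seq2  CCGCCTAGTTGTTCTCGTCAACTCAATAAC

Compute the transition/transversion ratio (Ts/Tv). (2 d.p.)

0.20

Transitions are A↔G and C↔T; transversions are all other mismatches.
Transitions: 2. Transversions: 10.
R = 2/10 = 0.20.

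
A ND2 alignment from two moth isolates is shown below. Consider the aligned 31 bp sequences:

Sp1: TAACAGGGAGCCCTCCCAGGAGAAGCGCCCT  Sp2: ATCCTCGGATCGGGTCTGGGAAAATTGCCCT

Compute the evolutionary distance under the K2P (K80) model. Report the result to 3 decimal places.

Of 31 sites, 5 differences are transitions and 10 are transversions, so P = 5/31 ≈ 0.16129 and Q = 10/31 ≈ 0.322581.
Under the Kimura two-parameter model, d = −½ ln(1 − 2P − Q) − ¼ ln(1 − 2Q).
1 − 2P − Q = 0.354839, giving −½ ln(0.354839) = 0.518046.
1 − 2Q = 0.354838, giving −¼ ln(0.354838) = 0.259023.
d = 0.518046 + 0.259023 = 0.777069.

0.777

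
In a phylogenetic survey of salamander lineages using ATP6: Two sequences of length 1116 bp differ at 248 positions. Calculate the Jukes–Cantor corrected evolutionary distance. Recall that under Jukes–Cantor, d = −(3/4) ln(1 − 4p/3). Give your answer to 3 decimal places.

p = 248/1116 ≈ 0.222222.
d = −(3/4) ln(1 − 4p/3) = −0.75 ln(1 − 0.296296) = −0.75 ln(0.703704)
  = −0.75 × (-0.351397) = 0.263548 substitutions/site.

0.264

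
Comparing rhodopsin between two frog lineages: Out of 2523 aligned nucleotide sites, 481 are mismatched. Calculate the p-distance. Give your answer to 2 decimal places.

0.19

p = 481/2523 = 0.190646… ≈ 0.19 (to 2 d.p.).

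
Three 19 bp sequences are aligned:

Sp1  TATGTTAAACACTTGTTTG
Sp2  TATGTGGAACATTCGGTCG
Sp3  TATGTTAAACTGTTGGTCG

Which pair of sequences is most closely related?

Sp1–Sp2: 6/19 differ, p = 0.316, d = 0.410.
Sp1–Sp3: 4/19 differ, p = 0.211, d = 0.247.
Sp2–Sp3: 5/19 differ, p = 0.263, d = 0.324.
The smallest distance is between Sp1 and Sp3.

Sp1 and Sp3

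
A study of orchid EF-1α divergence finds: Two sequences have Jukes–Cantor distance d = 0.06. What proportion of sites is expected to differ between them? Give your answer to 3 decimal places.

p = (3/4)(1 − e^(−4d/3)) = 0.75 × (1 − e^(-0.08)) = 0.75 × (1 − 0.923116) = 0.057663.

0.058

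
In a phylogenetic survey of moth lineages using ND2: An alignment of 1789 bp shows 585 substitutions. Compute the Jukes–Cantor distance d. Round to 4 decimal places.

p = 585/1789 ≈ 0.326998.
d = −(3/4) ln(1 − 4p/3) = −0.75 ln(1 − 0.435997) = −0.75 ln(0.564003)
  = −0.75 × (-0.572696) = 0.429522 substitutions/site.

0.4295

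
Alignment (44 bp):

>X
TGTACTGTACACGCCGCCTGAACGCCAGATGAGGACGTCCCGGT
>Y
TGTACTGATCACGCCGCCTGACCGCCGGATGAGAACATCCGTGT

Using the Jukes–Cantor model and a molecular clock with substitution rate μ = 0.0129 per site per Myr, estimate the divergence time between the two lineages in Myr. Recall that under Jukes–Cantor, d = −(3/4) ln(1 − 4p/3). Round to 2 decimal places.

8.07

The sequences differ at 8 of 44 sites (8, 9, 22, 27, 34, 37, 41, 42), so p = 8/44 ≈ 0.181818.
d = −(3/4) ln(1 − 4p/3) = −0.75 ln(1 − 0.242424) = −0.75 ln(0.757576)
  = −0.75 × (-0.277631) = 0.208223 substitutions/site.
Under a molecular clock d = 2μt, so t = d/(2μ) = 0.208223 / (2 × 0.0129) = 8.07 Myr.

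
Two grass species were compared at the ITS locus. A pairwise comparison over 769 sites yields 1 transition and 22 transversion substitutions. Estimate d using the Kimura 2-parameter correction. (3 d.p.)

0.031

P = 1/769 ≈ 0.0013 and Q = 22/769 ≈ 0.028609.
Under the Kimura two-parameter model, d = −½ ln(1 − 2P − Q) − ¼ ln(1 − 2Q).
1 − 2P − Q = 0.968791, giving −½ ln(0.968791) = 0.015853.
1 − 2Q = 0.942782, giving −¼ ln(0.942782) = 0.014730.
d = 0.015853 + 0.014730 = 0.030583.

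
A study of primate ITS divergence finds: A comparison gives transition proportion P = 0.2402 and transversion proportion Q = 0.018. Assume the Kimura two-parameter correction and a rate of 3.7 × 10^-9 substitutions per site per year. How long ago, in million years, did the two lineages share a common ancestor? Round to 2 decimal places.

47.86

Under the Kimura two-parameter model, d = −½ ln(1 − 2P − Q) − ¼ ln(1 − 2Q).
1 − 2P − Q = 0.5016, giving −½ ln(0.5016) = 0.344976.
1 − 2Q = 0.964, giving −¼ ln(0.964) = 0.009166.
d = 0.344976 + 0.009166 = 0.354142.
Under a molecular clock d = 2μt, so t = d/(2μ) = 0.354142 / (2 × 3.7 × 10^-9) = 47.86 million years.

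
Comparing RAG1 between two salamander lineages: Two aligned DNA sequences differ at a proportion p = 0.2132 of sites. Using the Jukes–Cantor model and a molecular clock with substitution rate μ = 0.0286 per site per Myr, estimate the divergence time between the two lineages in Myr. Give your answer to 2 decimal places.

4.39

d = −(3/4) ln(1 − 4p/3) = −0.75 ln(1 − 0.284267) = −0.75 ln(0.715733)
  = −0.75 × (-0.334448) = 0.250836 substitutions/site.
Under a molecular clock d = 2μt, so t = d/(2μ) = 0.250836 / (2 × 0.0286) = 4.39 Myr.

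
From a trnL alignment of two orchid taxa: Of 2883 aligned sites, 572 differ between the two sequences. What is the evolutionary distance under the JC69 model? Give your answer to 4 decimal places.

p = 572/2883 ≈ 0.198404.
d = −(3/4) ln(1 − 4p/3) = −0.75 ln(1 − 0.264539) = −0.75 ln(0.735461)
  = −0.75 × (-0.307258) = 0.230444 substitutions/site.

0.2304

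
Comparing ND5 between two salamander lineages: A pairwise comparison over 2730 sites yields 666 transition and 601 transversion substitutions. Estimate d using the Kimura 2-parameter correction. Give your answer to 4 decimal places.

0.7607

P = 666/2730 ≈ 0.243956 and Q = 601/2730 ≈ 0.220147.
Under the Kimura two-parameter model, d = −½ ln(1 − 2P − Q) − ¼ ln(1 − 2Q).
1 − 2P − Q = 0.291941, giving −½ ln(0.291941) = 0.615602.
1 − 2Q = 0.559706, giving −¼ ln(0.559706) = 0.145086.
d = 0.615602 + 0.145086 = 0.760688.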